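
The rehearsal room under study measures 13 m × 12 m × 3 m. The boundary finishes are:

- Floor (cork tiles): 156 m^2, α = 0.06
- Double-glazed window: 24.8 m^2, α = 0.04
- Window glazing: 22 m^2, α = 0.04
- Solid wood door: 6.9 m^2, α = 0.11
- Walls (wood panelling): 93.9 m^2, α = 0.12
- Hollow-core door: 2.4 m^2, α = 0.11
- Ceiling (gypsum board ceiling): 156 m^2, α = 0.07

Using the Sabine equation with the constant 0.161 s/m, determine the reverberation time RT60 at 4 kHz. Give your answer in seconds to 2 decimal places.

2.19 s

Total absorption A = 156·0.06 + 24.8·0.04 + 22·0.04 + 6.9·0.11 + 93.9·0.12 + 2.4·0.11 + 156·0.07
  = 9.360 + 0.992 + 0.880 + 0.759 + 11.268 + 0.264 + 10.920 = 34.443 m^2 sabins.
V = 13·12·3 = 468 m³.
T = 0.161 V/A = 0.161·468/34.443 = 2.19 s.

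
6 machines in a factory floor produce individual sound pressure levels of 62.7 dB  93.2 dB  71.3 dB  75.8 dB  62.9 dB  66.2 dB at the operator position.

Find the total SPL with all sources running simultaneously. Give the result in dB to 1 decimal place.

93.3 dB

Converting to relative power and adding: 10^(62.7/10) + 10^(93.2/10) + 10^(71.3/10) + 10^(75.8/10) + 10^(62.9/10) + 10^(66.2/10) = 2.149e+09.
Back to dB: 10·log₁₀ Σ = 93.3 dB.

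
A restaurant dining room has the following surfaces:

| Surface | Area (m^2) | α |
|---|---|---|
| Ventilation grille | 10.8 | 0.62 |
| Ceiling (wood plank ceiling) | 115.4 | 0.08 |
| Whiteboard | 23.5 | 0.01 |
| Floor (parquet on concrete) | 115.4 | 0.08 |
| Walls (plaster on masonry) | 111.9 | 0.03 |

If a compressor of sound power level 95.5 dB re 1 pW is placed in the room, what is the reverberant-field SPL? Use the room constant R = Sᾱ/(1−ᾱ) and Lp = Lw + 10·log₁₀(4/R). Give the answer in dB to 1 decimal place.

A = 28.752 sabins; S = 377.0 m^2.
ᾱ = 0.0763, so room constant R = A/(1−ᾱ) = 31.127 m^2.
Lp = 95.5 + 10·log₁₀(4/31.127) = 95.5 + (-8.91) = 86.6 dB.

86.6 dB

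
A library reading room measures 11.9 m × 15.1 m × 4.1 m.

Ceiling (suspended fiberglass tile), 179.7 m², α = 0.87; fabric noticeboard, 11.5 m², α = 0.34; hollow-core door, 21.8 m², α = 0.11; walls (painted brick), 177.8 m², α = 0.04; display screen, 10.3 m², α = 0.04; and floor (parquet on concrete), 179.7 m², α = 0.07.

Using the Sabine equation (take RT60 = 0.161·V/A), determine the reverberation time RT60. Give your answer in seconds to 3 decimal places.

0.649 seconds

Equivalent absorption area: A = 179.7*0.87 + 11.5*0.34 + 21.8*0.11 + 177.8*0.04 + 10.3*0.04 + 179.7*0.07 = 182.750 m².
Room volume: 736.729 m³.
RT60 = 0.161 · V / A = 0.161 × 736.729 / 182.750 = 0.649 s.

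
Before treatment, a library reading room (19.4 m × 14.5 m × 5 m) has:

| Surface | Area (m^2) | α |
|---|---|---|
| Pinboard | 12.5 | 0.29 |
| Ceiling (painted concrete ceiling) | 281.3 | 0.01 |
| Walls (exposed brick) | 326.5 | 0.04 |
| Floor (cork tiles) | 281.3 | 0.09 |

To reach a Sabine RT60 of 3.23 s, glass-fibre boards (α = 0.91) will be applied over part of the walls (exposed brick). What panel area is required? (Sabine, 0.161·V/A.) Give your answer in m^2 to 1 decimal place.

29.1

Equivalent absorption area: A₁ = 12.5*0.29 + 281.3*0.01 + 326.5*0.04 + 281.3*0.09 = 44.815 m^2.
V = 1406.5 m³. Target absorption A₂ = 0.161 × 1406.5 / 3.23 = 70.107 sabins.
Absorption to add: 70.107 − 44.815 = 25.292 sabins.
Net gain per m^2: Δα = 0.91 − 0.04 = 0.87.
Panel area = 25.292 / 0.87 = 29.1 m^2.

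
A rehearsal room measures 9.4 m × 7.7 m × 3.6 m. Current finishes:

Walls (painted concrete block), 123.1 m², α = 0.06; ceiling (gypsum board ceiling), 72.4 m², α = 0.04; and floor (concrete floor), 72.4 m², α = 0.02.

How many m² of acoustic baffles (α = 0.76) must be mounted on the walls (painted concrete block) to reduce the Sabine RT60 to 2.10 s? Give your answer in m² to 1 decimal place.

11.8

Equivalent absorption area: A₁ = 123.1×0.06 + 72.4×0.04 + 72.4×0.02 = 11.730 m².
V = 260.568 m³. Target absorption A₂ = 0.161 × 260.568 / 2.10 = 19.977 sabins.
Absorption to add: 19.977 − 11.730 = 8.247 sabins.
Each m² of panel replacing the walls (painted concrete block) adds (0.76 − 0.06) = 0.70 sabins.
Area = ΔA/Δα = 8.247/0.70 = 11.8 m².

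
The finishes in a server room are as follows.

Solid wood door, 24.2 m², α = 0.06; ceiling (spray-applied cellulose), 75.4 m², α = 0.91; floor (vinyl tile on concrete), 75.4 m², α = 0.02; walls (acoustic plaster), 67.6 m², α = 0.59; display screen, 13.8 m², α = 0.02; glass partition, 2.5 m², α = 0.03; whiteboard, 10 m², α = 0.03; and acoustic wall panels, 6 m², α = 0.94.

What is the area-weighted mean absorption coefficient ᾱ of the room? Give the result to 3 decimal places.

0.428

S = Σ Sᵢ = 24.2 + 75.4 + 75.4 + 67.6 + 13.8 + 2.5 + 10 + 6 = 274.9 m².
Weighted sum Σ Sα = 117.749.
ᾱ = A/S = 0.428.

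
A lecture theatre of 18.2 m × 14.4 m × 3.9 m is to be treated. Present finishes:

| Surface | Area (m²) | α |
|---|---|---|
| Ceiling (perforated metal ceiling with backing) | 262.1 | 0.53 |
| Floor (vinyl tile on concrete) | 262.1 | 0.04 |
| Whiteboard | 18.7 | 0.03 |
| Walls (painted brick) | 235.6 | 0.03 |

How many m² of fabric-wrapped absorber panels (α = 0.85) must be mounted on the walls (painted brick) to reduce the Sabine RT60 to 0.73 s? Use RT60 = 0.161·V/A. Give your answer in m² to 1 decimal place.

83.4

A₁ = Σ Sᵢαᵢ = 262.1·0.53 + 262.1·0.04 + 18.7·0.03 + 235.6·0.03 = 157.026 sabins.
Required A₂ = 0.161·1022.112/0.73 = 225.425 sabins.
Absorption to add: 225.425 − 157.026 = 68.399 sabins.
Each m² of panel replacing the walls (painted brick) adds (0.85 − 0.03) = 0.82 sabins.
Area = ΔA/Δα = 68.399/0.82 = 83.4 m².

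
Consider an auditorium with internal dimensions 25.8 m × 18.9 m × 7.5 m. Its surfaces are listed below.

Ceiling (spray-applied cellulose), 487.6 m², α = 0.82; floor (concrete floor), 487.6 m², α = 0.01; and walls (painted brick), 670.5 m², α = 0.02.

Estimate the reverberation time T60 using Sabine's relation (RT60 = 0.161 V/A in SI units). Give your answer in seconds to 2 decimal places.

A = Σ Sᵢαᵢ = 487.6·0.82 + 487.6·0.01 + 670.5·0.02 = 418.118 sabins.
Room volume: 3657.15 m³.
Sabine: RT60 = 0.161 × 3657.15 / 418.118 = 1.41 s.

1.41 s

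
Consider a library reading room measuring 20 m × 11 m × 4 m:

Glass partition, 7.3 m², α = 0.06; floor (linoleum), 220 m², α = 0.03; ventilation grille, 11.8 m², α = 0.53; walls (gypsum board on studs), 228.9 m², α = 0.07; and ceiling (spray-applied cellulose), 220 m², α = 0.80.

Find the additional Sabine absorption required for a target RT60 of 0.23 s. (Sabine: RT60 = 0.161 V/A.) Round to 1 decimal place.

Summing Sᵢαᵢ: 0.438 + 6.600 + 6.254 + 16.023 + 176.000 → A₁ = 205.315 sabins.
V = 880 m³. Required absorption A₂ = 0.161 × 880 / 0.23 = 616.000 sabins.
ΔA = A₂ − A₁ = 616.000 − 205.315 = 410.7 sabins.

410.7 sabins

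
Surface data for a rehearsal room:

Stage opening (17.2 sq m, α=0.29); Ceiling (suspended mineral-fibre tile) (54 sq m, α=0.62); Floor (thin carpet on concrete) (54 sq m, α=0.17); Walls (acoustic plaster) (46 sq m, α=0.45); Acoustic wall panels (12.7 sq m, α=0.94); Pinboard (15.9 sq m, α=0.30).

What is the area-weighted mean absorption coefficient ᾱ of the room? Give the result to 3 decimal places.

0.426

S = Σ Sᵢ = 17.2 + 54 + 54 + 46 + 12.7 + 15.9 = 199.8 sq m.
Weighted sum Σ Sα = 85.056.
ᾱ = 85.056 / 199.8 = 0.426.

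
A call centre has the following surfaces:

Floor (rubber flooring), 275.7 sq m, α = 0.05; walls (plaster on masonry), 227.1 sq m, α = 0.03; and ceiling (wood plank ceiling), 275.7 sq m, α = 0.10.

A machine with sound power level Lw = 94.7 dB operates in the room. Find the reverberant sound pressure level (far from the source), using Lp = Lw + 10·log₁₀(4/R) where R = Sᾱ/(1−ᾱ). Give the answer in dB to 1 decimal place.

83.6 dB

Σ(Sᵢαᵢ) = 275.7·0.05 + 227.1·0.03 + 275.7·0.10 = 48.168; total area S = 778.5 sq m.
ᾱ = 48.168/778.5 = 0.0619; R = Sᾱ/(1−ᾱ) = 48.168/(1−0.0619) = 51.346 sq m.
Lp = Lw + 10 log₁₀(4/R) = 94.7 -11.08 = 83.6 dB.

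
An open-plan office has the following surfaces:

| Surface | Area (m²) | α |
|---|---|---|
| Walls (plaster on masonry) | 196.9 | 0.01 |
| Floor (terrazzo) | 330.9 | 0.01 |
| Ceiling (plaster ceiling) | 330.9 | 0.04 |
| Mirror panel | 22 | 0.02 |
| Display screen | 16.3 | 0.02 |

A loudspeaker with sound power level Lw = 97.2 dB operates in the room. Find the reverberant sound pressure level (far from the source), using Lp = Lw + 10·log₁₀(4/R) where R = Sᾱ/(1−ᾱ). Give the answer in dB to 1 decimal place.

A = 19.280 sabins; S = 897.0 m².
ᾱ = 0.0215, so room constant R = A/(1−ᾱ) = 19.704 m².
Lp = 97.2 + 10·log₁₀(4/19.704) = 97.2 + (-6.92) = 90.3 dB.

90.3 dB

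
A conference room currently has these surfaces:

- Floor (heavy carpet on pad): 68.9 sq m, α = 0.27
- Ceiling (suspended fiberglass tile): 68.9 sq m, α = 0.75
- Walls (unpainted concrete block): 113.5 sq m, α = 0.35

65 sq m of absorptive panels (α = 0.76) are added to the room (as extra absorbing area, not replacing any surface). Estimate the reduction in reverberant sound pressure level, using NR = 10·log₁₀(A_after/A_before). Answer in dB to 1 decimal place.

1.6 dB

Total absorption A_before = 68.9·0.27 + 68.9·0.75 + 113.5·0.35
  = 18.603 + 51.675 + 39.725 = 110.003 sq m sabins.
Added absorption = 65 × 0.76 = 49.400 sabins.
A_after = 110.003 + 49.400 = 159.403 sabins.
NR = 10·log₁₀(159.403/110.003) = 1.6 dB.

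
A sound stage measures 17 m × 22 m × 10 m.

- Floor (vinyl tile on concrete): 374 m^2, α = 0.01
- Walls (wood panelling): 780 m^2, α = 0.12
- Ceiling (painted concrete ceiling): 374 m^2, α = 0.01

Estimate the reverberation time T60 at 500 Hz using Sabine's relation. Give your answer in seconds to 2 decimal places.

A = Σ Sᵢαᵢ = 374·0.01 + 780·0.12 + 374·0.01 = 101.080 sabins.
V = 17·22·10 = 3740 m³.
Sabine: RT60 = 0.161 × 3740 / 101.080 = 5.96 s.

5.96 s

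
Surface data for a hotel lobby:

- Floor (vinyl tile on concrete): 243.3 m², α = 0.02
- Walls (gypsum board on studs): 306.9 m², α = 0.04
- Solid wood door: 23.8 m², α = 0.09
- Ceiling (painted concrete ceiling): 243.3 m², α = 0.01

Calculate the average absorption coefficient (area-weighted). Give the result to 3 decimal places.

Total surface area S = 817.3 m².
Weighted sum Σ Sα = 21.717.
ᾱ = 21.717 / 817.3 = 0.027.

0.027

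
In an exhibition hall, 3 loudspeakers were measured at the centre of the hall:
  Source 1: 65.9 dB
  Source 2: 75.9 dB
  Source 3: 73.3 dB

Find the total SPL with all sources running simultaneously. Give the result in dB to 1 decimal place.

78.1 dB

Σ 10^(Lᵢ/10) = 6.417e+07.
Back to dB: 10·log₁₀ Σ = 78.1 dB.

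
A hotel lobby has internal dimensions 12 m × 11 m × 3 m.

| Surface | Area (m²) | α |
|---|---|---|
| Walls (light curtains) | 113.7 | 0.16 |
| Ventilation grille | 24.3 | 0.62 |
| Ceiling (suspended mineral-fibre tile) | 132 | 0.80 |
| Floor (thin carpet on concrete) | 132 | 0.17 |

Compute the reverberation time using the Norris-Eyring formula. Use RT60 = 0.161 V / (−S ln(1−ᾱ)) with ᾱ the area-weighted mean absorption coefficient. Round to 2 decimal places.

0.31 s

Total surface area S = 113.7 + 24.3 + 132 + 132 = 402.0 m².
Σ(Sᵢαᵢ) = 113.7×0.16 + 24.3×0.62 + 132×0.80 + 132×0.17 = 161.298.
ᾱ = 161.298 / 402.0 = 0.4012.
Eyring denominator: −S ln(1−ᾱ) = 206.157.
V = 12 × 11 × 3 = 396 m³.
RT60 = 0.161 × 396 / 206.157 = 0.31 s.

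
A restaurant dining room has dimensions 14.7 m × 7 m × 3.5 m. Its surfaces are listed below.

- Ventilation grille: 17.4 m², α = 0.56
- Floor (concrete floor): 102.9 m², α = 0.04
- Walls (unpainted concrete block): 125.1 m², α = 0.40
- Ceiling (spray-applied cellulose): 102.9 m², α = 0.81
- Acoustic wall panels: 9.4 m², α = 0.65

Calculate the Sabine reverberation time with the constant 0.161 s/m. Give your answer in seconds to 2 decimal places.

Equivalent absorption area: A = 17.4*0.56 + 102.9*0.04 + 125.1*0.40 + 102.9*0.81 + 9.4*0.65 = 153.359 m².
V = 14.7·7·3.5 = 360.15 m³.
Sabine: RT60 = 0.161 × 360.15 / 153.359 = 0.38 s.

0.38 s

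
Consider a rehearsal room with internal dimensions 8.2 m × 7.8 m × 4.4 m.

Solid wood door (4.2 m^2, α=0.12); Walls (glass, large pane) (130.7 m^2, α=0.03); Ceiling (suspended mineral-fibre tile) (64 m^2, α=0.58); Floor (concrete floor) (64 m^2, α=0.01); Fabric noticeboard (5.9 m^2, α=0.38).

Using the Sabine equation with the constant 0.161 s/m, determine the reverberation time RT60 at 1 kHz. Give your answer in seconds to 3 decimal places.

1.020 s

Summing Sᵢαᵢ: 0.504 + 3.921 + 37.120 + 0.640 + 2.242 → A = 44.427 sabins.
Room volume: 281.424 m³.
RT60 = 0.161 · V / A = 0.161 × 281.424 / 44.427 = 1.020 s.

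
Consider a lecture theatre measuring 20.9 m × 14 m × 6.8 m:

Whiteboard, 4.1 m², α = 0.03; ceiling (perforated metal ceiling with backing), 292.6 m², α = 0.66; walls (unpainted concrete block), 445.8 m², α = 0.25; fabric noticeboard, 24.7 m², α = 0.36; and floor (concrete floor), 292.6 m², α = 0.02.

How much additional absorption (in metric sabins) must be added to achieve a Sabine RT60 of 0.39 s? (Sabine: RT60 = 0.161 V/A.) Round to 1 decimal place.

501.9 sabins

Summing Sᵢαᵢ: 0.123 + 193.116 + 111.450 + 8.892 + 5.852 → A₁ = 319.433 sabins.
For T = 0.39 s, need A₂ = 0.161·V/T = 0.161·1989.68/0.39 = 821.381 sabins.
Additional absorption ΔA = 821.381 − 319.433 = 501.9 sabins.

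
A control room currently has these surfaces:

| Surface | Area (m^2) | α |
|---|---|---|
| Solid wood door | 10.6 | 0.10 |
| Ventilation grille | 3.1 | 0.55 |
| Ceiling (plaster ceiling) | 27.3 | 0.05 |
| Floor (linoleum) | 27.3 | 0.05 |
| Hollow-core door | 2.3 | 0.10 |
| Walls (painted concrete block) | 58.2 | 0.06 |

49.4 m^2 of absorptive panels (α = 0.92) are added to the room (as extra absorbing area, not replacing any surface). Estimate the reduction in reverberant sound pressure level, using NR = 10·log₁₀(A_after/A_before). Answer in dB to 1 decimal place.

A_before = Σ Sᵢαᵢ = 10.6×0.10 + 3.1×0.55 + 27.3×0.05 + 27.3×0.05 + 2.3×0.10 + 58.2×0.06 = 9.217 sabins.
Added absorption = 49.4 × 0.92 = 45.448 sabins.
A_after = 9.217 + 45.448 = 54.665 sabins.
NR = 10·log₁₀(54.665/9.217) = 7.7 dB.

7.7 dB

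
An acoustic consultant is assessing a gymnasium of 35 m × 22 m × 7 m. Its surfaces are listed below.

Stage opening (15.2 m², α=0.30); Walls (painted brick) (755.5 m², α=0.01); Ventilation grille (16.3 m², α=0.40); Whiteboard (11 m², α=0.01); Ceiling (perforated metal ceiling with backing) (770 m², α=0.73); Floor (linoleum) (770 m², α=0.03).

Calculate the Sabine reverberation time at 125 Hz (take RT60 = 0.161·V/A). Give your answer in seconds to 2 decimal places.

1.44 sec

Equivalent absorption area: A = 15.2*0.30 + 755.5*0.01 + 16.3*0.40 + 11*0.01 + 770*0.73 + 770*0.03 = 603.945 m².
Room volume: 5390 m³.
T = 0.161 V/A = 0.161·5390/603.945 = 1.44 s.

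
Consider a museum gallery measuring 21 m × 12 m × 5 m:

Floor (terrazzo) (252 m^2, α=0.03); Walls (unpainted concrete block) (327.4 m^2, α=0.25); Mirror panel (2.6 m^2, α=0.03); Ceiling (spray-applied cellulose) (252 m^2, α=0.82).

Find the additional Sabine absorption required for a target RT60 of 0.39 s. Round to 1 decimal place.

224.0 sabins

Equivalent absorption area: A₁ = 252×0.03 + 327.4×0.25 + 2.6×0.03 + 252×0.82 = 296.128 m^2.
Target A₂ = 0.161·1260/0.39 = 520.154 sabins (V = 1260 m³).
ΔA = A₂ − A₁ = 520.154 − 296.128 = 224.0 sabins.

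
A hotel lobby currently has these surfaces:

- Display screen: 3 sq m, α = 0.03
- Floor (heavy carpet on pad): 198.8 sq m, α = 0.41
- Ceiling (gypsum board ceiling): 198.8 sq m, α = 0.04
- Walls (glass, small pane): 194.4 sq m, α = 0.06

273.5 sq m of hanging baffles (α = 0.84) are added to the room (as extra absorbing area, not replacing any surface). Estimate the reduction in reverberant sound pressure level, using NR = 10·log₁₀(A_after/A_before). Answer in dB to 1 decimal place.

A_before = Σ Sᵢαᵢ = 3×0.03 + 198.8×0.41 + 198.8×0.04 + 194.4×0.06 = 101.214 sabins.
Added absorption = 273.5 × 0.84 = 229.740 sabins.
New total A_after = 330.954 sabins.
Reduction = 10 log₁₀(A_after/A_before) = 10 log₁₀(3.2698) = 5.1 dB.

5.1 dB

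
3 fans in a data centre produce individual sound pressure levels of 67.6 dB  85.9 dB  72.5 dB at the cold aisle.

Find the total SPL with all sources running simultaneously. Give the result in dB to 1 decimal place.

Σ 10^(Lᵢ/10) = 4.126e+08.
L_total = 10·log₁₀(4.126e+08) = 86.2 dB.

86.2 dB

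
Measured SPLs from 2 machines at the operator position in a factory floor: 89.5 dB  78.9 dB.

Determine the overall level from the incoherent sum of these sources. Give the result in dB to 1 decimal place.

89.9 dB

Sum in the linear (power) domain: Σ 10^(Lᵢ/10) = 10^(89.5/10) + 10^(78.9/10) = 9.689e+08.
Combined level = 10 log₁₀(9.689e+08) = 89.9 dB.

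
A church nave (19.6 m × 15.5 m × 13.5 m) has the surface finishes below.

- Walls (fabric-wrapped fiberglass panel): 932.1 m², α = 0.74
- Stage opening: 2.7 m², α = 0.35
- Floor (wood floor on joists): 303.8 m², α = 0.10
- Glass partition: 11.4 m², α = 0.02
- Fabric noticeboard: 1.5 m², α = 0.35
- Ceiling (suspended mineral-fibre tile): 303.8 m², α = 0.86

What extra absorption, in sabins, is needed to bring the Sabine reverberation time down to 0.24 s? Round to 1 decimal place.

Summing Sᵢαᵢ: 689.754 + 0.945 + 30.380 + 0.228 + 0.525 + 261.268 → A₁ = 983.100 sabins.
Target A₂ = 0.161·4101.3/0.24 = 2751.289 sabins (V = 4101.3 m³).
ΔA = A₂ − A₁ = 2751.289 − 983.100 = 1768.2 sabins.

1768.2 sabins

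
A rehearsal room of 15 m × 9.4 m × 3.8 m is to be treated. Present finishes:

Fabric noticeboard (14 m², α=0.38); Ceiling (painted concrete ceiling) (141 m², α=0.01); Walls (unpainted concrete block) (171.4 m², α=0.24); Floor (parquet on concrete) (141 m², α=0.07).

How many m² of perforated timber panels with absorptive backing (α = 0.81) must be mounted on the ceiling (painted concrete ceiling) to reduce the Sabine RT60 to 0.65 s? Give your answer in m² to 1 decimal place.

A₁ = Σ Sᵢαᵢ = 14*0.38 + 141*0.01 + 171.4*0.24 + 141*0.07 = 57.736 sabins.
V = 535.8 m³. Target absorption A₂ = 0.161 × 535.8 / 0.65 = 132.714 sabins.
Absorption to add: 132.714 − 57.736 = 74.978 sabins.
Net gain per m²: Δα = 0.81 − 0.01 = 0.80.
Panel area = 74.978 / 0.80 = 93.7 m².

93.7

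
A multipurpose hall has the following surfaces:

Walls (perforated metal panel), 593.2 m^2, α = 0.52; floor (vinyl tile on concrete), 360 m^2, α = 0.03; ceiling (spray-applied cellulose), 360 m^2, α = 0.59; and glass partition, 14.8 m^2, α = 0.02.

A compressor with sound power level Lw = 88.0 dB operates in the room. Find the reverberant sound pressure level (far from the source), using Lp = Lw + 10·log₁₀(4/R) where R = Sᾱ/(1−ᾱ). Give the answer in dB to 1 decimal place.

64.5 dB

A = 531.960 sabins; S = 1328.0 m^2.
ᾱ = 531.960/1328.0 = 0.4006; R = Sᾱ/(1−ᾱ) = 531.960/(1−0.4006) = 887.487 m^2.
Lp = Lw + 10 log₁₀(4/R) = 88.0 -23.46 = 64.5 dB.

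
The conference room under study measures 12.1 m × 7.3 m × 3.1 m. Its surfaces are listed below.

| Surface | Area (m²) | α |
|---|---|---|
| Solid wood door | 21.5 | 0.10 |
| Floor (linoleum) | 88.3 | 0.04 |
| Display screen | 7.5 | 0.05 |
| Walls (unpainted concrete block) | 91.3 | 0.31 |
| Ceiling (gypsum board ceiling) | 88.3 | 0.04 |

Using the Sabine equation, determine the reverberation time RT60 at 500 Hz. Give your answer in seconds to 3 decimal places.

1.163 sec

Equivalent absorption area: A = 21.5×0.10 + 88.3×0.04 + 7.5×0.05 + 91.3×0.31 + 88.3×0.04 = 37.892 m².
Room volume: 273.823 m³.
T = 0.161 V/A = 0.161·273.823/37.892 = 1.163 s.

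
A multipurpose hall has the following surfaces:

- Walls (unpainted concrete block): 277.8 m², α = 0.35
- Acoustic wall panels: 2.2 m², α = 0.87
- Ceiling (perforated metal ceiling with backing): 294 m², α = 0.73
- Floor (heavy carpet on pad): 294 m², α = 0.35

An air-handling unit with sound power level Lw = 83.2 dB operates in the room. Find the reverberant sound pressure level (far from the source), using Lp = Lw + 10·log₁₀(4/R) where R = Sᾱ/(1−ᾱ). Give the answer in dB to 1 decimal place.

Σ(Sᵢαᵢ) = 277.8·0.35 + 2.2·0.87 + 294·0.73 + 294·0.35 = 416.664; total area S = 868.0 m².
ᾱ = 0.4800, so room constant R = A/(1−ᾱ) = 801.277 m².
Lp = 83.2 + 10·log₁₀(4/801.277) = 83.2 + (-23.02) = 60.2 dB.

60.2 dB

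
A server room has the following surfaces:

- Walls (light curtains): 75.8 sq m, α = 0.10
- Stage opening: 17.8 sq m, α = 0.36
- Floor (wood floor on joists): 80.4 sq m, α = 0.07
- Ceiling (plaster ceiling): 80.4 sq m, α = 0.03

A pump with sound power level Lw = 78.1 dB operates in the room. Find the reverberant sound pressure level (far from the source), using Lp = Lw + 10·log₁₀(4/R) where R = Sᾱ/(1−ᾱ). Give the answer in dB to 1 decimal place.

70.3 dB

Σ(Sᵢαᵢ) = 75.8×0.10 + 17.8×0.36 + 80.4×0.07 + 80.4×0.03 = 22.028; total area S = 254.4 sq m.
ᾱ = 0.0866, so room constant R = A/(1−ᾱ) = 24.116 sq m.
Lp = 78.1 + 10·log₁₀(4/24.116) = 78.1 + (-7.80) = 70.3 dB.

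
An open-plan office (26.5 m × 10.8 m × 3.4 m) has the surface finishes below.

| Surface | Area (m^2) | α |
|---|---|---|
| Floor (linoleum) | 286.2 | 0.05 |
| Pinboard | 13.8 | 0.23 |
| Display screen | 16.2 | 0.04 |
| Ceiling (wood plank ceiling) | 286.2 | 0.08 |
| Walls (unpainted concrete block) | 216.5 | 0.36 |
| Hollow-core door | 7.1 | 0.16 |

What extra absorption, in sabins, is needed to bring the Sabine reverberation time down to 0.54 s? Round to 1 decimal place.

Summing Sᵢαᵢ: 14.310 + 3.174 + 0.648 + 22.896 + 77.940 + 1.136 → A₁ = 120.104 sabins.
V = 973.08 m³. Required absorption A₂ = 0.161 × 973.08 / 0.54 = 290.122 sabins.
ΔA = A₂ − A₁ = 290.122 − 120.104 = 170.0 sabins.

170.0 sabins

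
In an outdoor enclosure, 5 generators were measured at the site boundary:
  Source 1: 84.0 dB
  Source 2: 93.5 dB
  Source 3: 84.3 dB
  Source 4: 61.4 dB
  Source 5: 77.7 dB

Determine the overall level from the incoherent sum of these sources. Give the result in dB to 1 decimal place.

94.5 dB

Converting to relative power and adding: 10^(84.0/10) + 10^(93.5/10) + 10^(84.3/10) + 10^(61.4/10) + 10^(77.7/10) = 2.819e+09.
Back to dB: 10·log₁₀ Σ = 94.5 dB.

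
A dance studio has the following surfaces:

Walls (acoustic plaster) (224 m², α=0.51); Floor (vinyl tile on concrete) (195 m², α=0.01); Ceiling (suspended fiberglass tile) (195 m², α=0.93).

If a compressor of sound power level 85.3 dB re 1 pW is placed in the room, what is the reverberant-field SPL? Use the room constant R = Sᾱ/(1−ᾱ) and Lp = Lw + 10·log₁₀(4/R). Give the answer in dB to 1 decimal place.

Σ(Sᵢαᵢ) = 224×0.51 + 195×0.01 + 195×0.93 = 297.540; total area S = 614.0 m².
ᾱ = 297.540/614.0 = 0.4846; R = Sᾱ/(1−ᾱ) = 297.540/(1−0.4846) = 577.299 m².
Lp = 85.3 + 10·log₁₀(4/577.299) = 85.3 + (-21.59) = 63.7 dB.

63.7 dB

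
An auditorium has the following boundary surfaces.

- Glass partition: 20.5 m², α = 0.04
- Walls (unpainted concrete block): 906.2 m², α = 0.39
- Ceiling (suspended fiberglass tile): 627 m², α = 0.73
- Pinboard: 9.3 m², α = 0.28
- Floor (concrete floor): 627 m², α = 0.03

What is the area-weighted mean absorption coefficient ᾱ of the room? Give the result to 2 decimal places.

0.38

S = Σ Sᵢ = 20.5 + 906.2 + 627 + 9.3 + 627 = 2190.0 m².
A = 20.5*0.04 + 906.2*0.39 + 627*0.73 + 9.3*0.28 + 627*0.03 = 833.362 sabins.
ᾱ = 833.362 / 2190.0 = 0.38.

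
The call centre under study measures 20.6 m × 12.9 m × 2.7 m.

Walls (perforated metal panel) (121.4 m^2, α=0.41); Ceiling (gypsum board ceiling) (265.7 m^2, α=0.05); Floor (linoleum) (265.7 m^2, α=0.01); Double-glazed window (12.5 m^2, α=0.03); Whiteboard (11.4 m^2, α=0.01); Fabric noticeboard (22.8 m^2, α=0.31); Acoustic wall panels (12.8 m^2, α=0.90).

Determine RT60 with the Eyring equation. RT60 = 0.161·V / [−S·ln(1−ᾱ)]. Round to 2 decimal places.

S = Σ Sᵢ = 712.3 m^2.
Σ(Sᵢαᵢ) = 121.4×0.41 + 265.7×0.05 + 265.7×0.01 + 12.5×0.03 + 11.4×0.01 + 22.8×0.31 + 12.8×0.90 = 84.793.
ᾱ = 84.793 / 712.3 = 0.1190.
Eyring denominator: −S ln(1−ᾱ) = 90.247.
V = 20.6 × 12.9 × 2.7 = 717.498 m³.
T = 0.161·V/[−S·ln(1−ᾱ)] = 0.161·717.498/90.247 = 1.28 s.

1.28 s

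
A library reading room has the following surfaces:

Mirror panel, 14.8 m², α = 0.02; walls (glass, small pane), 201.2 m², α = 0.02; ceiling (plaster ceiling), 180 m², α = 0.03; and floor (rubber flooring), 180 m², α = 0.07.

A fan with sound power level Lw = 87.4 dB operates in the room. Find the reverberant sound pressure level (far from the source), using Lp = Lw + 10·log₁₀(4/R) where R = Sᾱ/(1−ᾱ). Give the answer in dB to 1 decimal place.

79.8 dB

A = 22.320 sabins; S = 576.0 m².
ᾱ = 22.320/576.0 = 0.0387; R = Sᾱ/(1−ᾱ) = 22.320/(1−0.0387) = 23.219 m².
Lp = 87.4 + 10·log₁₀(4/23.219) = 87.4 + (-7.64) = 79.8 dB.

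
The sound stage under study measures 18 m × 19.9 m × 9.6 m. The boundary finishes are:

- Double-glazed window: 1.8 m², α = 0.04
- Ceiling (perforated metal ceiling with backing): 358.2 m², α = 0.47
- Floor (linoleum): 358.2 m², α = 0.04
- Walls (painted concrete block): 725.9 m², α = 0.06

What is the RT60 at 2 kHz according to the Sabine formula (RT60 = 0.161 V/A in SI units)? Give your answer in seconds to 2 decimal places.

Equivalent absorption area: A = 1.8·0.04 + 358.2·0.47 + 358.2·0.04 + 725.9·0.06 = 226.308 m².
V = 18·19.9·9.6 = 3438.72 m³.
T = 0.161 V/A = 0.161·3438.72/226.308 = 2.45 s.

2.45 s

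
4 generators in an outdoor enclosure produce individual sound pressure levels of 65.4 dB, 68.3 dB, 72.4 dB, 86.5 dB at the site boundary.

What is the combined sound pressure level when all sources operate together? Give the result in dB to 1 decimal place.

86.8 dB

Converting to relative power and adding: 10^(65.4/10) + 10^(68.3/10) + 10^(72.4/10) + 10^(86.5/10) = 4.743e+08.
Combined level = 10 log₁₀(4.743e+08) = 86.8 dB.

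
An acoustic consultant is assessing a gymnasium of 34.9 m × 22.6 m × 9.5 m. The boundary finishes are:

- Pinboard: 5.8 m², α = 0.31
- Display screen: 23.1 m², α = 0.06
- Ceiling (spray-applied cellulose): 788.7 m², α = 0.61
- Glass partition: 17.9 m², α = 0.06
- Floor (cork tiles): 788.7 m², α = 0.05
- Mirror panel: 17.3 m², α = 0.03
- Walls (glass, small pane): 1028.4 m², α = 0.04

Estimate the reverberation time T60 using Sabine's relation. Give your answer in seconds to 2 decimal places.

2.13 s

Total absorption A = 5.8·0.31 + 23.1·0.06 + 788.7·0.61 + 17.9·0.06 + 788.7·0.05 + 17.3·0.03 + 1028.4·0.04
  = 1.798 + 1.386 + 481.107 + 1.074 + 39.435 + 0.519 + 41.136 = 566.455 m² sabins.
Volume V = 34.9 × 22.6 × 9.5 = 7493.03 m³.
T = 0.161 V/A = 0.161·7493.03/566.455 = 2.13 s.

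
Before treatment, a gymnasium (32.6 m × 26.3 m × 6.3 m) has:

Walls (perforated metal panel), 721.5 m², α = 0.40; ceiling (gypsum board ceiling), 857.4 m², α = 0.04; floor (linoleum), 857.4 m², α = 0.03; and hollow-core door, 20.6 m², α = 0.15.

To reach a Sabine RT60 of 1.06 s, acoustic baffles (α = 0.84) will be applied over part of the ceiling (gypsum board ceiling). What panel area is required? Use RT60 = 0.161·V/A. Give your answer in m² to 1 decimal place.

585.9

Total absorption A₁ = 721.5×0.40 + 857.4×0.04 + 857.4×0.03 + 20.6×0.15
  = 288.600 + 34.296 + 25.722 + 3.090 = 351.708 m² sabins.
Required A₂ = 0.161·5401.494/1.06 = 820.416 sabins.
Absorption to add: 820.416 − 351.708 = 468.708 sabins.
Each m² of panel replacing the ceiling (gypsum board ceiling) adds (0.84 − 0.04) = 0.80 sabins.
Panel area = 468.708 / 0.80 = 585.9 m².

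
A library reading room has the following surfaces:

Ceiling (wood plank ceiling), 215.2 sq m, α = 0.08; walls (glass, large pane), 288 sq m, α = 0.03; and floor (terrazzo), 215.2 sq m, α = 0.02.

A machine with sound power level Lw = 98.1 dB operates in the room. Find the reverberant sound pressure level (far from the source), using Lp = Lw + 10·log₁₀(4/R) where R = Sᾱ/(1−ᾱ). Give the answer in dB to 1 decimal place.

89.1 dB

Σ(Sᵢαᵢ) = 215.2·0.08 + 288·0.03 + 215.2·0.02 = 30.160; total area S = 718.4 sq m.
ᾱ = 0.0420, so room constant R = A/(1−ᾱ) = 31.482 sq m.
Lp = 98.1 + 10·log₁₀(4/31.482) = 98.1 + (-8.96) = 89.1 dB.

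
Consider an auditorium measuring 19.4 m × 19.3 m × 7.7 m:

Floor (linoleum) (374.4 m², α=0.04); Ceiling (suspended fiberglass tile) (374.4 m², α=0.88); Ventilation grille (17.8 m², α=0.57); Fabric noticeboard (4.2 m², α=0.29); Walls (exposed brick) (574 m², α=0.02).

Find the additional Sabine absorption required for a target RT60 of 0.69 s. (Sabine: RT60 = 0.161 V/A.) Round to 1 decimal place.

Summing Sᵢαᵢ: 14.976 + 329.472 + 10.146 + 1.218 + 11.480 → A₁ = 367.292 sabins.
Target A₂ = 0.161·2883.034/0.69 = 672.708 sabins (V = 2883.034 m³).
Additional absorption ΔA = 672.708 − 367.292 = 305.4 sabins.

305.4 sabins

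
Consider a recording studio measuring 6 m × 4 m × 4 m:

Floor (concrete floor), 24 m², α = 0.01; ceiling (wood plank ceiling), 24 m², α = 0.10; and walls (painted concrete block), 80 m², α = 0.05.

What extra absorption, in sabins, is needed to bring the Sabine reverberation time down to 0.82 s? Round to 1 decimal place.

Equivalent absorption area: A₁ = 24·0.01 + 24·0.10 + 80·0.05 = 6.640 m².
For T = 0.82 s, need A₂ = 0.161·V/T = 0.161·96/0.82 = 18.849 sabins.
ΔA = A₂ − A₁ = 18.849 − 6.640 = 12.2 sabins.

12.2 sabins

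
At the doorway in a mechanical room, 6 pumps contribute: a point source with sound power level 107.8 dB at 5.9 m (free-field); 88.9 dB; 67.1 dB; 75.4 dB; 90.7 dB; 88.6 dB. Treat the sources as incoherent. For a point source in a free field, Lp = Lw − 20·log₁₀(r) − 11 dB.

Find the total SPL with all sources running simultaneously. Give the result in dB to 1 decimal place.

94.6 dB

Source at 5.9 m: Lp = 107.8 − 20·log₁₀(5.9) − 11 = 81.4 dB.
Sum in the linear (power) domain: Σ 10^(Lᵢ/10) = 10^(81.4/10) + 10^(88.9/10) + 10^(67.1/10) + 10^(75.4/10) + 10^(90.7/10) + 10^(88.6/10) = 2.853e+09.
Combined level = 10 log₁₀(2.853e+09) = 94.6 dB.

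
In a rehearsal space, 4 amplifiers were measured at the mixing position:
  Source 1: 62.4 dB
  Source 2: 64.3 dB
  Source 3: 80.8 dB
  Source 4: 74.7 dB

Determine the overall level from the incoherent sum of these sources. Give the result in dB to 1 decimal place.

81.9 dB

Σ 10^(Lᵢ/10) = 1.542e+08.
L_total = 10·log₁₀(1.542e+08) = 81.9 dB.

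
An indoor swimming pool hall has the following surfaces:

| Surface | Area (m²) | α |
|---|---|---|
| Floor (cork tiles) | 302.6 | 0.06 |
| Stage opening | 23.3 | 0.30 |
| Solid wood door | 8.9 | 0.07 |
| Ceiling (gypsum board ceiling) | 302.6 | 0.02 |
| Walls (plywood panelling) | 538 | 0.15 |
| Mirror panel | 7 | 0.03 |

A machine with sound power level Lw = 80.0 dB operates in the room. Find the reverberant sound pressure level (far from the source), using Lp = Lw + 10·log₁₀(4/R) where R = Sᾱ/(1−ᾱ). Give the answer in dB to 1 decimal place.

65.1 dB

Σ(Sᵢαᵢ) = 302.6·0.06 + 23.3·0.30 + 8.9·0.07 + 302.6·0.02 + 538·0.15 + 7·0.03 = 112.731; total area S = 1182.4 m².
ᾱ = 112.731/1182.4 = 0.0953; R = Sᾱ/(1−ᾱ) = 112.731/(1−0.0953) = 124.606 m².
Lp = 80.0 + 10·log₁₀(4/124.606) = 80.0 + (-14.93) = 65.1 dB.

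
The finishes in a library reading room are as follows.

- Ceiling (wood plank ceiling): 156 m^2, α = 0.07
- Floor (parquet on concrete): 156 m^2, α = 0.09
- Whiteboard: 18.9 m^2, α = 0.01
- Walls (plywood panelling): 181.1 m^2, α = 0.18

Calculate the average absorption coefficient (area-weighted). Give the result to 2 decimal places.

Total surface area S = 512.0 m^2.
Σ(Sᵢαᵢ) = 156*0.07 + 156*0.09 + 18.9*0.01 + 181.1*0.18 = 57.747.
ᾱ = A/S = 0.11.

0.11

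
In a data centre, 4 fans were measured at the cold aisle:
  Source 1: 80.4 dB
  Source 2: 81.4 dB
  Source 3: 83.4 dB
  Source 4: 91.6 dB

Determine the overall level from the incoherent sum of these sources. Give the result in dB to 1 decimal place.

Converting to relative power and adding: 10^(80.4/10) + 10^(81.4/10) + 10^(83.4/10) + 10^(91.6/10) = 1.912e+09.
Combined level = 10 log₁₀(1.912e+09) = 92.8 dB.

92.8 dB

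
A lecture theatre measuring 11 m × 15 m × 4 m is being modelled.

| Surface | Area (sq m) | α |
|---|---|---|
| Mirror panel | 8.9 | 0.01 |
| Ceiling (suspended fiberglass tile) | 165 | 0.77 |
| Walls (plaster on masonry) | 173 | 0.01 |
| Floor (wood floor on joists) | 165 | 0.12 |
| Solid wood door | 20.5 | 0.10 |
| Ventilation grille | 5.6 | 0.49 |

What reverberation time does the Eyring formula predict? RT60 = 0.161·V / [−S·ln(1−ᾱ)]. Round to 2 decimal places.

S = Σ Sᵢ = 538.0 sq m.
Absorption A = 8.9×0.01 + 165×0.77 + 173×0.01 + 165×0.12 + 20.5×0.10 + 5.6×0.49 = 153.463 sabins.
Mean coefficient ᾱ = A/S = 0.2852.
−S·ln(1−ᾱ) = −538.0 × ln(1 − 0.2852) = 180.635.
V = 11 × 15 × 4 = 660 m³.
T = 0.161·V/[−S·ln(1−ᾱ)] = 0.161·660/180.635 = 0.59 s.

0.59 s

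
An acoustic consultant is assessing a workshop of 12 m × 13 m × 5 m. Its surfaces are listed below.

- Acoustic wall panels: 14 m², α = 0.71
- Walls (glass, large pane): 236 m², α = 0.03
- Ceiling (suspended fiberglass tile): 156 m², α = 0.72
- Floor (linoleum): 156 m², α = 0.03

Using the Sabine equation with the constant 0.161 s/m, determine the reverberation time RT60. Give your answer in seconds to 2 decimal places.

Summing Sᵢαᵢ: 9.940 + 7.080 + 112.320 + 4.680 → A = 134.020 sabins.
V = 12·13·5 = 780 m³.
Sabine: RT60 = 0.161 × 780 / 134.020 = 0.94 s.

0.94 seconds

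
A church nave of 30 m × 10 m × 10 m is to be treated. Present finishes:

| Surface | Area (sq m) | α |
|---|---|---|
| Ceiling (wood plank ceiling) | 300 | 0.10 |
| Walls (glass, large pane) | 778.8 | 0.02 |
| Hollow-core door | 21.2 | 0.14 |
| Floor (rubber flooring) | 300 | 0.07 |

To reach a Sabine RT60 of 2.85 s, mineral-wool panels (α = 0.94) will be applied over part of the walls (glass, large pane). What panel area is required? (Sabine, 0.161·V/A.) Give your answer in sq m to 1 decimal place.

108.6

Equivalent absorption area: A₁ = 300×0.10 + 778.8×0.02 + 21.2×0.14 + 300×0.07 = 69.544 sq m.
V = 3000 m³. Target absorption A₂ = 0.161 × 3000 / 2.85 = 169.474 sabins.
ΔA needed = 169.474 − 69.544 = 99.930 sabins.
Net gain per sq m: Δα = 0.94 − 0.02 = 0.92.
Panel area = 99.930 / 0.92 = 108.6 sq m.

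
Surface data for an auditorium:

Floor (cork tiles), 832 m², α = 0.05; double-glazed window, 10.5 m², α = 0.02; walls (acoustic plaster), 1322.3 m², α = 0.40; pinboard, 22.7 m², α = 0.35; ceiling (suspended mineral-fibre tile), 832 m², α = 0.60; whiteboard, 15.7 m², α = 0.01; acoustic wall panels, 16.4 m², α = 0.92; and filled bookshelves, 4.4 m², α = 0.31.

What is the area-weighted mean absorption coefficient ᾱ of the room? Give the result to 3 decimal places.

S = Σ Sᵢ = 832 + 10.5 + 1322.3 + 22.7 + 832 + 15.7 + 16.4 + 4.4 = 3056.0 m².
Σ(Sᵢαᵢ) = 832·0.05 + 10.5·0.02 + 1322.3·0.40 + 22.7·0.35 + 832·0.60 + 15.7·0.01 + 16.4·0.92 + 4.4·0.31 = 1094.484.
ᾱ = A/S = 0.358.

0.358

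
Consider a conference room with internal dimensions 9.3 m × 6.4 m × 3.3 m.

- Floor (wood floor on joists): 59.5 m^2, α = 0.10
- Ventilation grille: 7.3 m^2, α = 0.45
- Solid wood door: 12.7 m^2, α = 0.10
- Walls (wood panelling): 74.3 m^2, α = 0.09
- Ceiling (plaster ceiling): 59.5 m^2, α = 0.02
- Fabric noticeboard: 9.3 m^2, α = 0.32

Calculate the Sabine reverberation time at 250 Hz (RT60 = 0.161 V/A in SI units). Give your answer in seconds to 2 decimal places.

A = Σ Sᵢαᵢ = 59.5*0.10 + 7.3*0.45 + 12.7*0.10 + 74.3*0.09 + 59.5*0.02 + 9.3*0.32 = 21.358 sabins.
Room volume: 196.416 m³.
RT60 = 0.161 · V / A = 0.161 × 196.416 / 21.358 = 1.48 s.

1.48 sec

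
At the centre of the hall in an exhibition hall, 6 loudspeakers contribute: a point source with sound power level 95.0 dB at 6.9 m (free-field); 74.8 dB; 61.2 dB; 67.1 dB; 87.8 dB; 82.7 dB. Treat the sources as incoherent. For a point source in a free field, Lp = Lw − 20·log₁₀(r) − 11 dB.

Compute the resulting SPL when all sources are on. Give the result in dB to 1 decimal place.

Source at 6.9 m: Lp = 95.0 − 20·log₁₀(6.9) − 11 = 67.2 dB.
Σ 10^(Lᵢ/10) = 8.307e+08.
Back to dB: 10·log₁₀ Σ = 89.2 dB.

89.2 dB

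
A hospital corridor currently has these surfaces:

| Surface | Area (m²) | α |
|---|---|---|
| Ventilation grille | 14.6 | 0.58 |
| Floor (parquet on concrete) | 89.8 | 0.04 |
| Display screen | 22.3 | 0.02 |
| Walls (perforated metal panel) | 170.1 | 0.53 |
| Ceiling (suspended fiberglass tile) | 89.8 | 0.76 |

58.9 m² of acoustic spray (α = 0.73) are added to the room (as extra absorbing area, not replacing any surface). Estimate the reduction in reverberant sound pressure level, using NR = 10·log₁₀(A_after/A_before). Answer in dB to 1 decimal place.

1.0 dB

A_before = Σ Sᵢαᵢ = 14.6·0.58 + 89.8·0.04 + 22.3·0.02 + 170.1·0.53 + 89.8·0.76 = 170.907 sabins.
Treatment contributes 58.9·0.73 = 42.997 sabins.
New total A_after = 213.904 sabins.
Reduction = 10 log₁₀(A_after/A_before) = 10 log₁₀(1.2516) = 1.0 dB.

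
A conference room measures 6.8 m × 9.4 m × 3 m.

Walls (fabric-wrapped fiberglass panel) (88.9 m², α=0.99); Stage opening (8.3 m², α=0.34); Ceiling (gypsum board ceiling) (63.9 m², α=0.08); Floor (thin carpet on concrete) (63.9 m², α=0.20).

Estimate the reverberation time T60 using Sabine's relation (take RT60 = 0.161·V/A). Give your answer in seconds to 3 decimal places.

A = Σ Sᵢαᵢ = 88.9*0.99 + 8.3*0.34 + 63.9*0.08 + 63.9*0.20 = 108.725 sabins.
V = 6.8·9.4·3 = 191.76 m³.
RT60 = 0.161 · V / A = 0.161 × 191.76 / 108.725 = 0.284 s.

0.284 s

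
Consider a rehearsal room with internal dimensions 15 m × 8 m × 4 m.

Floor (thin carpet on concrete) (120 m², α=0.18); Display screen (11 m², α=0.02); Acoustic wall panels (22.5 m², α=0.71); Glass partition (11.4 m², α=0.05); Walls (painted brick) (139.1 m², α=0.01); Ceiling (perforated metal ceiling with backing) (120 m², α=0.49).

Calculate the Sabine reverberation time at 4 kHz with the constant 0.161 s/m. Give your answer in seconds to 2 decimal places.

Equivalent absorption area: A = 120×0.18 + 11×0.02 + 22.5×0.71 + 11.4×0.05 + 139.1×0.01 + 120×0.49 = 98.556 m².
Room volume: 480 m³.
Sabine: RT60 = 0.161 × 480 / 98.556 = 0.78 s.

0.78 s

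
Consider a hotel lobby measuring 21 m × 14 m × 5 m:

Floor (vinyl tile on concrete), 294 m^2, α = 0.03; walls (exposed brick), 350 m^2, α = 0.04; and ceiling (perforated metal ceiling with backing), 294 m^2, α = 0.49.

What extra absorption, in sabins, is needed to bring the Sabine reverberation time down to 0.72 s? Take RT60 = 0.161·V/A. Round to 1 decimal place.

161.8 sabins

A₁ = Σ Sᵢαᵢ = 294*0.03 + 350*0.04 + 294*0.49 = 166.880 sabins.
V = 1470 m³. Required absorption A₂ = 0.161 × 1470 / 0.72 = 328.708 sabins.
Shortfall: 328.708 − 166.880 = 161.8 sabins.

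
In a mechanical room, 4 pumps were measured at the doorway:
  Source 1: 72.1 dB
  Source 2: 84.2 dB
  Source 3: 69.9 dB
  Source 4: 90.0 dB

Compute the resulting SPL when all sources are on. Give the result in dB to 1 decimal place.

91.1 dB

Sum in the linear (power) domain: Σ 10^(Lᵢ/10) = 10^(72.1/10) + 10^(84.2/10) + 10^(69.9/10) + 10^(90.0/10) = 1.289e+09.
Back to dB: 10·log₁₀ Σ = 91.1 dB.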